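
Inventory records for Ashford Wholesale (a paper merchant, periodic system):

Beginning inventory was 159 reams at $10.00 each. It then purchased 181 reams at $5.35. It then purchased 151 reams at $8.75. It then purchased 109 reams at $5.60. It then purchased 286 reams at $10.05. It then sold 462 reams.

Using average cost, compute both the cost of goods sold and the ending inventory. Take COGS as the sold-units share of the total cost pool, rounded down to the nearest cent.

Sale 1, sell 462: 462/886 × $7,364.30 → $3,840.07
Ending inventory (cost pool remaining) = $3,524.23
Check: goods available $7,364.30 = COGS $3,840.07 + ending $3,524.23

COGS = $3,840.07; ending inventory = $3,524.23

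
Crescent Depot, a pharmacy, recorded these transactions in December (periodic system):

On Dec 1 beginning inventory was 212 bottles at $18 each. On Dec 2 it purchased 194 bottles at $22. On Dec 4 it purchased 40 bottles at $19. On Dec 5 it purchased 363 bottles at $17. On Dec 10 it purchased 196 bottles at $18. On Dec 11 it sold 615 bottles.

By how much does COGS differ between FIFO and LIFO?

$906

FIFO COGS: 212 @ $18 + 194 @ $22 + 40 @ $19 + 169 @ $17 = $11,717
LIFO COGS: 196 @ $18 + 363 @ $17 + 40 @ $19 + 16 @ $22 = $10,811
Difference = |$11,717 − $10,811| = $906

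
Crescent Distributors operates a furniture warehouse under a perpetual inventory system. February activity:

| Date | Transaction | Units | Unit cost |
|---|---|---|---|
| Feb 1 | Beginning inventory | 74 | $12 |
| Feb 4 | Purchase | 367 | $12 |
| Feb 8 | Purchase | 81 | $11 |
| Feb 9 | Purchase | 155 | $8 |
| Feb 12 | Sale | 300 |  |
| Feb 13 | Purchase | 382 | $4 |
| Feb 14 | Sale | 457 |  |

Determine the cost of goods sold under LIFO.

Feb 12, 300 sold [LIFO — newest first]: 155 @ $8 + 81 @ $11 + 64 @ $12 = $2,899
Feb 14, 457 sold [LIFO — newest first]: 382 @ $4 + 75 @ $12 = $2,428
Total COGS = $2,899 + $2,428 = $5,327
Ending inventory: 74 @ $12 + 228 @ $12 = $3,624

COGS = $5,327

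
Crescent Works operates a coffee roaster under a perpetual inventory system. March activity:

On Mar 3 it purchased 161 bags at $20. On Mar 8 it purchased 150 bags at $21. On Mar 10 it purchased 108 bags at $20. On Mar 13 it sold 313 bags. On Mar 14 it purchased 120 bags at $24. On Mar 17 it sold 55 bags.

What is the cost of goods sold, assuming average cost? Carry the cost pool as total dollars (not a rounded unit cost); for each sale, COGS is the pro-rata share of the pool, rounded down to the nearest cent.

After Mar 3: 161 on hand, pool $3,220.00 (≈ $20.0000 each)
After Mar 8: 311 on hand, pool $6,370.00 (≈ $20.4823 each)
After Mar 10: 419 on hand, pool $8,530.00 (≈ $20.3580 each)
Mar 13, sell 313: 313/419 × $8,530.00 → $6,372.05
After Mar 14: 226 on hand, pool $5,037.95 (≈ $22.2918 each)
Mar 17, sell 55: 55/226 × $5,037.95 → $1,226.04
Total COGS = $6,372.05 + $1,226.04 = $7,598.09
Ending inventory (cost pool remaining) = $3,811.91
Check: goods available $11,410.00 = COGS $7,598.09 + ending $3,811.91

COGS = $7,598.09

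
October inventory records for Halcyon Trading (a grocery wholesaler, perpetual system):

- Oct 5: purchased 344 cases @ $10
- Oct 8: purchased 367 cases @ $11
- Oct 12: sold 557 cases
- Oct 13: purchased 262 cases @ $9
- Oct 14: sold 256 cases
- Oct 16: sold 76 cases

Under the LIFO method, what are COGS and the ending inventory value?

Oct 12, 557 sold [LIFO — newest first]: 367 @ $11 + 190 @ $10 = $5,937
Oct 14, 256 sold [LIFO — newest first]: 256 @ $9 = $2,304
Oct 16, 76 sold [LIFO — newest first]: 6 @ $9 + 70 @ $10 = $754
Total COGS = $5,937 + $2,304 + $754 = $8,995
Ending inventory: 84 @ $10 = $840

COGS = $8,995; ending inventory = $840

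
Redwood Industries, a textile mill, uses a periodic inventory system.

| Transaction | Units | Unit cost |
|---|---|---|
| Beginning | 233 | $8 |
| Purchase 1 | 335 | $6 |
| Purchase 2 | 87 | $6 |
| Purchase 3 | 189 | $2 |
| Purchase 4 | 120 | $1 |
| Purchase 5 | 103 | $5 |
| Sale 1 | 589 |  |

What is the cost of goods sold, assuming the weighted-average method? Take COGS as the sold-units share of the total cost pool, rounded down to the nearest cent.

COGS = $2,985.84

Sale 1, sell 589: 589/1067 × $5,409.00 → $2,985.84
Ending inventory (cost pool remaining) = $2,423.16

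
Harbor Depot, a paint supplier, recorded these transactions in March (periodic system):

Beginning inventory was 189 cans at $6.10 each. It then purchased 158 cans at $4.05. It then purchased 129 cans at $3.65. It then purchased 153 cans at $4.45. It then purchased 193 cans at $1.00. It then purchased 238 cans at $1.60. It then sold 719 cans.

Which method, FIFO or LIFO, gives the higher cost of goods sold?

FIFO COGS: 189 @ $6.10 + 158 @ $4.05 + 129 @ $3.65 + 153 @ $4.45 + 90 @ $1.00 = $3,034.50
LIFO COGS: 238 @ $1.60 + 193 @ $1.00 + 153 @ $4.45 + 129 @ $3.65 + 6 @ $4.05 = $1,749.80

FIFO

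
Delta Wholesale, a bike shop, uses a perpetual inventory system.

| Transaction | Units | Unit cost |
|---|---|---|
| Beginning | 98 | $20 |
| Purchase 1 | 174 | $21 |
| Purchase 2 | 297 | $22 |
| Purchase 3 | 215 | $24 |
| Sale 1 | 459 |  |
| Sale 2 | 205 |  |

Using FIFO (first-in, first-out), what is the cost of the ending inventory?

Ending inventory = $2,880

Sale 1 (459) [FIFO — oldest first]: 98 @ $20 + 174 @ $21 + 187 @ $22 = $9,728
Sale 2 (205) [FIFO — oldest first]: 110 @ $22 + 95 @ $24 = $4,700
Total COGS = $9,728 + $4,700 = $14,428
Ending inventory: 120 @ $24 = $2,880
Check: goods available $17,308 = COGS $14,428 + ending $2,880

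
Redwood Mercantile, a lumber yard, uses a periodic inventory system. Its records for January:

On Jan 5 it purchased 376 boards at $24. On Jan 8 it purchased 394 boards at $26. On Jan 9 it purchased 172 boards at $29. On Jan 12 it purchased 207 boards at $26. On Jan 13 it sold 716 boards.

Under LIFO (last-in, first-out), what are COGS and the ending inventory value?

Jan 13, 716 sold [LIFO — newest first]: 207 @ $26 + 172 @ $29 + 337 @ $26 = $19,132
Ending inventory: 376 @ $24 + 57 @ $26 = $10,506
Check: goods available $29,638 = COGS $19,132 + ending $10,506

COGS = $19,132; ending inventory = $10,506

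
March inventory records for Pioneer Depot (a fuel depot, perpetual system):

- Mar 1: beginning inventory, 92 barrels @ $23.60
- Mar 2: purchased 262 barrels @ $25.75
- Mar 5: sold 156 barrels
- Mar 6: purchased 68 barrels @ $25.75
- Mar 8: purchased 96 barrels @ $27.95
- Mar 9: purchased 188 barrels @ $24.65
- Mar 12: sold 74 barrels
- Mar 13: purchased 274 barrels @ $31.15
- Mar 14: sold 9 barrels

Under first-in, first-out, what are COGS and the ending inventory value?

COGS = $5,956.45; ending inventory = $20,564.75

Mar 5, 156 sold [FIFO — oldest first]: 92 @ $23.60 + 64 @ $25.75 = $3,819.20
Mar 12, 74 sold [FIFO — oldest first]: 74 @ $25.75 = $1,905.50
Mar 14, 9 sold [FIFO — oldest first]: 9 @ $25.75 = $231.75
Total COGS = $3,819.20 + $1,905.50 + $231.75 = $5,956.45
Ending inventory: 115 @ $25.75 + 68 @ $25.75 + 96 @ $27.95 + 188 @ $24.65 + 274 @ $31.15 = $20,564.75
Check: goods available $26,521.20 = COGS $5,956.45 + ending $20,564.75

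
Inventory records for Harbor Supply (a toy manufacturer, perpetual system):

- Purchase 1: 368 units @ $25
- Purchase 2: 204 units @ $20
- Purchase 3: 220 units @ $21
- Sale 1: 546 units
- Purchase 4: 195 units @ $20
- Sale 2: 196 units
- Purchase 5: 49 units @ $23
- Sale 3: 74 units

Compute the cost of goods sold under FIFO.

Sale 1 (546) [FIFO — oldest first]: 368 @ $25 + 178 @ $20 = $12,760
Sale 2 (196) [FIFO — oldest first]: 26 @ $20 + 170 @ $21 = $4,090
Sale 3 (74) [FIFO — oldest first]: 50 @ $21 + 24 @ $20 = $1,530
Total COGS = $12,760 + $4,090 + $1,530 = $18,380
Ending inventory: 171 @ $20 + 49 @ $23 = $4,547

COGS = $18,380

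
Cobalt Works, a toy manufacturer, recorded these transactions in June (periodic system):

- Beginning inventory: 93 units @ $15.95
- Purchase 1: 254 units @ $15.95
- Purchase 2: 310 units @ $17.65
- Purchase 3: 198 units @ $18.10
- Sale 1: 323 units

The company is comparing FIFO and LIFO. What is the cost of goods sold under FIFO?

COGS = $5,151.85

FIFO COGS: 93 @ $15.95 + 230 @ $15.95 = $5,151.85
LIFO COGS: 198 @ $18.10 + 125 @ $17.65 = $5,790.05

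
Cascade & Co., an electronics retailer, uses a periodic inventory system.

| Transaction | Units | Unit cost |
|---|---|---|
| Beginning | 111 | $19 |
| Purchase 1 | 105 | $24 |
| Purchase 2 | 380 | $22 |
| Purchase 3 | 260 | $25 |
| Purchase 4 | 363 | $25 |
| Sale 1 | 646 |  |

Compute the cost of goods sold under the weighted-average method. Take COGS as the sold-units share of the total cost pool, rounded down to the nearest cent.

COGS = $15,137.27

Sale 1, sell 646: 646/1219 × $28,564.00 → $15,137.27
Ending inventory (cost pool remaining) = $13,426.73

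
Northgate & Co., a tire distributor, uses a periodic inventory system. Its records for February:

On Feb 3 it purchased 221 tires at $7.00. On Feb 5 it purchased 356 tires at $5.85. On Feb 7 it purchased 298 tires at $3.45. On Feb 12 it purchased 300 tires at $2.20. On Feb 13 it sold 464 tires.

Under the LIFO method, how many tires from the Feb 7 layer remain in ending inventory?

Feb 13, 464 sold [LIFO — newest first]: 300 @ $2.20 + 164 @ $3.45 = $1,225.80
Ending inventory: 221 @ $7.00 + 356 @ $5.85 + 134 @ $3.45 = $4,091.90

134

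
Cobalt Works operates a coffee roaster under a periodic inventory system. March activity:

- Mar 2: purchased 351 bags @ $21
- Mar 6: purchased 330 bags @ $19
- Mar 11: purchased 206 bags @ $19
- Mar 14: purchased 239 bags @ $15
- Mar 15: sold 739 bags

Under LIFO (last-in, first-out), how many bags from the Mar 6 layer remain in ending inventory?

Mar 15, 739 sold [LIFO — newest first]: 239 @ $15 + 206 @ $19 + 294 @ $19 = $13,085
Ending inventory: 351 @ $21 + 36 @ $19 = $8,055

36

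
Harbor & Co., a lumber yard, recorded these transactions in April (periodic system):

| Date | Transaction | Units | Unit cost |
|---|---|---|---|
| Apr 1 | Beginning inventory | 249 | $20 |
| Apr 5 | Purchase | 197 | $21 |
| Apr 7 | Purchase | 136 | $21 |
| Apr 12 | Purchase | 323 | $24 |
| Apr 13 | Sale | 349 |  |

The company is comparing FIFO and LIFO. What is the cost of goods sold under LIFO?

FIFO COGS: 249 @ $20 + 100 @ $21 = $7,080
LIFO COGS: 323 @ $24 + 26 @ $21 = $8,298

COGS = $8,298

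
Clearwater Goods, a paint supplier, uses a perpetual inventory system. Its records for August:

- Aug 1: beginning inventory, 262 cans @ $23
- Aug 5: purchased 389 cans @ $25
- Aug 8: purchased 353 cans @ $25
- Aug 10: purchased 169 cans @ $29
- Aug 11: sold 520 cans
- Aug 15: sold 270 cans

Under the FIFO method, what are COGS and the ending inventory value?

Aug 11, 520 sold [FIFO — oldest first]: 262 @ $23 + 258 @ $25 = $12,476
Aug 15, 270 sold [FIFO — oldest first]: 131 @ $25 + 139 @ $25 = $6,750
Total COGS = $12,476 + $6,750 = $19,226
Ending inventory: 214 @ $25 + 169 @ $29 = $10,251
Check: goods available $29,477 = COGS $19,226 + ending $10,251

COGS = $19,226; ending inventory = $10,251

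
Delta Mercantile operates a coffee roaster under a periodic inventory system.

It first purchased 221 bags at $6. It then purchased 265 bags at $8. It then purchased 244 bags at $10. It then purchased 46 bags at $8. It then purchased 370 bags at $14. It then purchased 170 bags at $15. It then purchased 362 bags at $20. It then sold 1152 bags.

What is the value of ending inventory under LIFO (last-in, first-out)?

Ending inventory = $3,846

Sale 1 (1152) [LIFO — newest first]: 362 @ $20 + 170 @ $15 + 370 @ $14 + 46 @ $8 + 204 @ $10 = $17,378
Ending inventory: 221 @ $6 + 265 @ $8 + 40 @ $10 = $3,846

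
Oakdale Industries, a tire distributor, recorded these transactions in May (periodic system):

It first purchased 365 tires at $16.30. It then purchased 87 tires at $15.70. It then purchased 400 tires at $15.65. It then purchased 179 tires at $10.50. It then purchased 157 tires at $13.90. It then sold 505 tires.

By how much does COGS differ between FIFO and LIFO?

$1,438.20

FIFO COGS: 365 @ $16.30 + 87 @ $15.70 + 53 @ $15.65 = $8,144.85
LIFO COGS: 157 @ $13.90 + 179 @ $10.50 + 169 @ $15.65 = $6,706.65
Difference = |$8,144.85 − $6,706.65| = $1,438.20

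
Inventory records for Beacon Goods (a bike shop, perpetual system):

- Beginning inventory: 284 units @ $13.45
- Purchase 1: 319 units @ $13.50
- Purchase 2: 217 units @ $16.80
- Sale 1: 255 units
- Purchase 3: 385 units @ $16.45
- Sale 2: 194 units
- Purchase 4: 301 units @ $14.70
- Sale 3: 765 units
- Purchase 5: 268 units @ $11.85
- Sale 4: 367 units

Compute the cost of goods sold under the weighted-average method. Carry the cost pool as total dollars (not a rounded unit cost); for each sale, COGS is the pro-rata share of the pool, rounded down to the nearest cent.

After Beginning: 284 on hand, pool $3,819.80 (≈ $13.4500 each)
After Purchase 1: 603 on hand, pool $8,126.30 (≈ $13.4765 each)
After Purchase 2: 820 on hand, pool $11,771.90 (≈ $14.3560 each)
Sale 1, sell 255: 255/820 × $11,771.90 → $3,660.77
After Purchase 3: 950 on hand, pool $14,444.38 (≈ $15.2046 each)
Sale 2, sell 194: 194/950 × $14,444.38 → $2,949.69
After Purchase 4: 1057 on hand, pool $15,919.39 (≈ $15.0609 each)
Sale 3, sell 765: 765/1057 × $15,919.39 → $11,521.60
After Purchase 5: 560 on hand, pool $7,573.59 (≈ $13.5243 each)
Sale 4, sell 367: 367/560 × $7,573.59 → $4,963.40
Total COGS = $3,660.77 + $2,949.69 + $11,521.60 + $4,963.40 = $23,095.46
Ending inventory (cost pool remaining) = $2,610.19

COGS = $23,095.46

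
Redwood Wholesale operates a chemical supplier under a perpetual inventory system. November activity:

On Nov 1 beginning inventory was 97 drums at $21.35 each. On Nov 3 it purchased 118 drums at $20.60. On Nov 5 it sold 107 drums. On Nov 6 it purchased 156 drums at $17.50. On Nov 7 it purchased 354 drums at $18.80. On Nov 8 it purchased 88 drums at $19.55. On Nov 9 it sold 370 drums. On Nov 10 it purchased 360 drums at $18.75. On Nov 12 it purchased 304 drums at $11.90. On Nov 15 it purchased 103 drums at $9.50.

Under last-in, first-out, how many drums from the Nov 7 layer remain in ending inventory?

72

Nov 5, 107 sold [LIFO — newest first]: 107 @ $20.60 = $2,204.20
Nov 9, 370 sold [LIFO — newest first]: 88 @ $19.55 + 282 @ $18.80 = $7,022.00
Total COGS = $2,204.20 + $7,022.00 = $9,226.20
Ending inventory: 97 @ $21.35 + 11 @ $20.60 + 156 @ $17.50 + 72 @ $18.80 + 360 @ $18.75 + 304 @ $11.90 + 103 @ $9.50 = $17,727.25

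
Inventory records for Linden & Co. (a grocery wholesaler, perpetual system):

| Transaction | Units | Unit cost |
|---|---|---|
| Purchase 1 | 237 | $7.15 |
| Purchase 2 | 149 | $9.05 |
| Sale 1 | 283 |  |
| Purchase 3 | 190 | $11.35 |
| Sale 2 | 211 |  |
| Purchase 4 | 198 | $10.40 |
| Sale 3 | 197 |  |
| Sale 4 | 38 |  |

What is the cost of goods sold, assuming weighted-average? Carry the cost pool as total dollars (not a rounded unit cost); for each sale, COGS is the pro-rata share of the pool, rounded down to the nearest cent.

After Purchase 1: 237 on hand, pool $1,694.55 (≈ $7.1500 each)
After Purchase 2: 386 on hand, pool $3,043.00 (≈ $7.8834 each)
Sale 1, sell 283: 283/386 × $3,043.00 → $2,231.00
After Purchase 3: 293 on hand, pool $2,968.50 (≈ $10.1314 each)
Sale 2, sell 211: 211/293 × $2,968.50 → $2,137.72
After Purchase 4: 280 on hand, pool $2,889.98 (≈ $10.3214 each)
Sale 3, sell 197: 197/280 × $2,889.98 → $2,033.30
Sale 4, sell 38: 38/83 × $856.68 → $392.21
Total COGS = $2,231.00 + $2,137.72 + $2,033.30 + $392.21 = $6,794.23
Ending inventory (cost pool remaining) = $464.47
Check: goods available $7,258.70 = COGS $6,794.23 + ending $464.47

COGS = $6,794.23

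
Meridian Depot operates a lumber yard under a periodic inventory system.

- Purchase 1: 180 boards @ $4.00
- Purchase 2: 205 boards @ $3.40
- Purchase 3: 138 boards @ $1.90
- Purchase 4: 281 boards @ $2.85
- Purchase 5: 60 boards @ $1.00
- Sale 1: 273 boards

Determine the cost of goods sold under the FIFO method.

COGS = $1,036.20

Sale 1 (273) [FIFO — oldest first]: 180 @ $4.00 + 93 @ $3.40 = $1,036.20
Ending inventory: 112 @ $3.40 + 138 @ $1.90 + 281 @ $2.85 + 60 @ $1.00 = $1,503.85
Check: goods available $2,540.05 = COGS $1,036.20 + ending $1,503.85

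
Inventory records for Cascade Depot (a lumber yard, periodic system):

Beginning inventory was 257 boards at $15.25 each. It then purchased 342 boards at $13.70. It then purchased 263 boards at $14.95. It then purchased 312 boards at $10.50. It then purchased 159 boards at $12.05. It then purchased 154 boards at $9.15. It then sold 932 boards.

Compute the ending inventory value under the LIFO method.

Sale 1 (932) [LIFO — newest first]: 154 @ $9.15 + 159 @ $12.05 + 312 @ $10.50 + 263 @ $14.95 + 44 @ $13.70 = $11,135.70
Ending inventory: 257 @ $15.25 + 298 @ $13.70 = $8,001.85

Ending inventory = $8,001.85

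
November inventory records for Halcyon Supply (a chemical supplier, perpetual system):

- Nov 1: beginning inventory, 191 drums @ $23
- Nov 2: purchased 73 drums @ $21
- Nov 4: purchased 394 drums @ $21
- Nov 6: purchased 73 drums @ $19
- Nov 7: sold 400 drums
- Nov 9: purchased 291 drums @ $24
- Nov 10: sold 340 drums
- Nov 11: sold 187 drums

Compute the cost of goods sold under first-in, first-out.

Nov 7, 400 sold [FIFO — oldest first]: 191 @ $23 + 73 @ $21 + 136 @ $21 = $8,782
Nov 10, 340 sold [FIFO — oldest first]: 258 @ $21 + 73 @ $19 + 9 @ $24 = $7,021
Nov 11, 187 sold [FIFO — oldest first]: 187 @ $24 = $4,488
Total COGS = $8,782 + $7,021 + $4,488 = $20,291
Ending inventory: 95 @ $24 = $2,280
Check: goods available $22,571 = COGS $20,291 + ending $2,280

COGS = $20,291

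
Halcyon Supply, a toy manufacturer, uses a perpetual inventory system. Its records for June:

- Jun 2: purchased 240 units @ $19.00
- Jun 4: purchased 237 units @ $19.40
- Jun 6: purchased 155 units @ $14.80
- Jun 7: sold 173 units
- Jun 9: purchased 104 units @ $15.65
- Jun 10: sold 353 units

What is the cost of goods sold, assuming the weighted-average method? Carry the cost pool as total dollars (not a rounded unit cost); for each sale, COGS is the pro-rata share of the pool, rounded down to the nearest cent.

After Jun 2: 240 on hand, pool $4,560.00 (≈ $19.0000 each)
After Jun 4: 477 on hand, pool $9,157.80 (≈ $19.1987 each)
After Jun 6: 632 on hand, pool $11,451.80 (≈ $18.1199 each)
Jun 7, sell 173: 173/632 × $11,451.80 → $3,134.74
After Jun 9: 563 on hand, pool $9,944.66 (≈ $17.6637 each)
Jun 10, sell 353: 353/563 × $9,944.66 → $6,235.28
Total COGS = $3,134.74 + $6,235.28 = $9,370.02
Ending inventory (cost pool remaining) = $3,709.38

COGS = $9,370.02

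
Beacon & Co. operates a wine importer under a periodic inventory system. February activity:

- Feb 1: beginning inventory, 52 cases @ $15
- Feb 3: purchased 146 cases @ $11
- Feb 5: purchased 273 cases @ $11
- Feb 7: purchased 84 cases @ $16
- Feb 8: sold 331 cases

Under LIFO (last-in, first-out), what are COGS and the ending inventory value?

Feb 8, 331 sold [LIFO — newest first]: 84 @ $16 + 247 @ $11 = $4,061
Ending inventory: 52 @ $15 + 146 @ $11 + 26 @ $11 = $2,672

COGS = $4,061; ending inventory = $2,672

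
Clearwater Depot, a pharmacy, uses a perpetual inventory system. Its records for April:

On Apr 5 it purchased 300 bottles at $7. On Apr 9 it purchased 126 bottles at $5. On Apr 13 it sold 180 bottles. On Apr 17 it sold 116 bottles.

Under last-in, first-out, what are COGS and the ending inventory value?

Apr 13, 180 sold [LIFO — newest first]: 126 @ $5 + 54 @ $7 = $1,008
Apr 17, 116 sold [LIFO — newest first]: 116 @ $7 = $812
Total COGS = $1,008 + $812 = $1,820
Ending inventory: 130 @ $7 = $910
Check: goods available $2,730 = COGS $1,820 + ending $910

COGS = $1,820; ending inventory = $910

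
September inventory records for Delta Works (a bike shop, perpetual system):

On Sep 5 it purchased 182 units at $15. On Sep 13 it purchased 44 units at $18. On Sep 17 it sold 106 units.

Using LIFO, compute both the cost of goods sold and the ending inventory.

COGS = $1,722; ending inventory = $1,800

Sep 17, 106 sold [LIFO — newest first]: 44 @ $18 + 62 @ $15 = $1,722
Ending inventory: 120 @ $15 = $1,800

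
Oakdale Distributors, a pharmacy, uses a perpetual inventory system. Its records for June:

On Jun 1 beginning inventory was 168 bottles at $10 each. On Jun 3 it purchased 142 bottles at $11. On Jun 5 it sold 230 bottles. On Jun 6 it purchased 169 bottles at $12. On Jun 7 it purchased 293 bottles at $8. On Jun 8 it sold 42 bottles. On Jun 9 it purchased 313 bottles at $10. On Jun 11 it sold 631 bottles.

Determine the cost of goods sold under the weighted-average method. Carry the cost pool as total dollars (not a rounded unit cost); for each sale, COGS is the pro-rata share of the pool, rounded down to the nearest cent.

After Jun 1: 168 on hand, pool $1,680.00 (≈ $10.0000 each)
After Jun 3: 310 on hand, pool $3,242.00 (≈ $10.4581 each)
Jun 5, sell 230: 230/310 × $3,242.00 → $2,405.35
After Jun 6: 249 on hand, pool $2,864.65 (≈ $11.5046 each)
After Jun 7: 542 on hand, pool $5,208.65 (≈ $9.6101 each)
Jun 8, sell 42: 42/542 × $5,208.65 → $403.62
After Jun 9: 813 on hand, pool $7,935.03 (≈ $9.7602 each)
Jun 11, sell 631: 631/813 × $7,935.03 → $6,158.67
Total COGS = $2,405.35 + $403.62 + $6,158.67 = $8,967.64
Ending inventory (cost pool remaining) = $1,776.36

COGS = $8,967.64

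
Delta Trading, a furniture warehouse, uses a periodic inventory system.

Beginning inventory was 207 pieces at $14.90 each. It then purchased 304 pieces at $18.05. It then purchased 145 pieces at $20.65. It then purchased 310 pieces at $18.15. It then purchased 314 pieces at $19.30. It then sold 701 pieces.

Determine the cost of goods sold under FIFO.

Sale 1 (701) [FIFO — oldest first]: 207 @ $14.90 + 304 @ $18.05 + 145 @ $20.65 + 45 @ $18.15 = $12,382.50
Ending inventory: 265 @ $18.15 + 314 @ $19.30 = $10,869.95

COGS = $12,382.50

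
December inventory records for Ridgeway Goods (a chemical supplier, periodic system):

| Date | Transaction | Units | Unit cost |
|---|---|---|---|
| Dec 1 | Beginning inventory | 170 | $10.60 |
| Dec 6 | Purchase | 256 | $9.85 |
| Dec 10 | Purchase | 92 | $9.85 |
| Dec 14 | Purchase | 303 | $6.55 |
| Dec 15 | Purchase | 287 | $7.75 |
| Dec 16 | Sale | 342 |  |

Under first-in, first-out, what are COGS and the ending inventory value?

Dec 16, 342 sold [FIFO — oldest first]: 170 @ $10.60 + 172 @ $9.85 = $3,496.20
Ending inventory: 84 @ $9.85 + 92 @ $9.85 + 303 @ $6.55 + 287 @ $7.75 = $5,942.50
Check: goods available $9,438.70 = COGS $3,496.20 + ending $5,942.50

COGS = $3,496.20; ending inventory = $5,942.50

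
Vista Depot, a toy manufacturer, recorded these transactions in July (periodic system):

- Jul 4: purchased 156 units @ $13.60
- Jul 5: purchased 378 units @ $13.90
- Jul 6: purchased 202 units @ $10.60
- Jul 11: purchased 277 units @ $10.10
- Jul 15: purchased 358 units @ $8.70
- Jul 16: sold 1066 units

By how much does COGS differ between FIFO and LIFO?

$1,539.20

FIFO COGS: 156 @ $13.60 + 378 @ $13.90 + 202 @ $10.60 + 277 @ $10.10 + 53 @ $8.70 = $12,775.80
LIFO COGS: 358 @ $8.70 + 277 @ $10.10 + 202 @ $10.60 + 229 @ $13.90 = $11,236.60
Difference = |$12,775.80 − $11,236.60| = $1,539.20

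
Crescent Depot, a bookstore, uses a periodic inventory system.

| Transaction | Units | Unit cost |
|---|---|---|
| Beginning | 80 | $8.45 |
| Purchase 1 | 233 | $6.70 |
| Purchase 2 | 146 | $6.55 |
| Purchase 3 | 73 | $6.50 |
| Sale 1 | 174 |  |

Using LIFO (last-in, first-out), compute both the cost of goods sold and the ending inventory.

Sale 1 (174) [LIFO — newest first]: 73 @ $6.50 + 101 @ $6.55 = $1,136.05
Ending inventory: 80 @ $8.45 + 233 @ $6.70 + 45 @ $6.55 = $2,531.85
Check: goods available $3,667.90 = COGS $1,136.05 + ending $2,531.85

COGS = $1,136.05; ending inventory = $2,531.85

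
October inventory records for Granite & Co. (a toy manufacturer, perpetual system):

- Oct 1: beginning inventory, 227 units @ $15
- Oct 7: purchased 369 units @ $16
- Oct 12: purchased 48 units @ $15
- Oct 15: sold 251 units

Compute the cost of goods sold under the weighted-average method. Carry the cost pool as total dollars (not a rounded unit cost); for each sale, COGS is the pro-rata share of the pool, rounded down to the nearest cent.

COGS = $3,908.81

After Oct 1: 227 on hand, pool $3,405.00 (≈ $15.0000 each)
After Oct 7: 596 on hand, pool $9,309.00 (≈ $15.6191 each)
After Oct 12: 644 on hand, pool $10,029.00 (≈ $15.5730 each)
Oct 15, sell 251: 251/644 × $10,029.00 → $3,908.81
Ending inventory (cost pool remaining) = $6,120.19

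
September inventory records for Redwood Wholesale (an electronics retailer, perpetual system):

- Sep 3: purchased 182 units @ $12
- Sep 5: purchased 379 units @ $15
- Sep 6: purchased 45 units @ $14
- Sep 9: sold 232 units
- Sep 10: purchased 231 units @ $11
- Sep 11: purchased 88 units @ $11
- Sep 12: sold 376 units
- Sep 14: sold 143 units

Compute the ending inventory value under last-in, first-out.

Sep 9, 232 sold [LIFO — newest first]: 45 @ $14 + 187 @ $15 = $3,435
Sep 12, 376 sold [LIFO — newest first]: 88 @ $11 + 231 @ $11 + 57 @ $15 = $4,364
Sep 14, 143 sold [LIFO — newest first]: 135 @ $15 + 8 @ $12 = $2,121
Total COGS = $3,435 + $4,364 + $2,121 = $9,920
Ending inventory: 174 @ $12 = $2,088

Ending inventory = $2,088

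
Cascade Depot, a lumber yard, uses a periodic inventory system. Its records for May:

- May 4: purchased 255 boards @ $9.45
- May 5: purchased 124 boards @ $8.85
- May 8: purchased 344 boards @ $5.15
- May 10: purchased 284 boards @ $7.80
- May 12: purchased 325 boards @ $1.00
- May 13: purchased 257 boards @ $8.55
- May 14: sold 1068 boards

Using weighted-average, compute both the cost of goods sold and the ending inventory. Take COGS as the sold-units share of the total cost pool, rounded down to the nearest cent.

COGS = $6,732.16; ending inventory = $3,284.14

May 14, sell 1068: 1068/1589 × $10,016.30 → $6,732.16
Ending inventory (cost pool remaining) = $3,284.14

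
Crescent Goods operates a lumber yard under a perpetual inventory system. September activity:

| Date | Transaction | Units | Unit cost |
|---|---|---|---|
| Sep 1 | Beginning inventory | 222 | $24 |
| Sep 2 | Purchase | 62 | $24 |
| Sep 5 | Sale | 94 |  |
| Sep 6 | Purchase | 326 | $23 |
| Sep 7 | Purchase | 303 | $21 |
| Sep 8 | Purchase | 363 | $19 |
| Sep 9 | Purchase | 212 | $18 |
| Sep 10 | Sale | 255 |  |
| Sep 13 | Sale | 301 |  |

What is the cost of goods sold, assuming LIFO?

Sep 5, 94 sold [LIFO — newest first]: 62 @ $24 + 32 @ $24 = $2,256
Sep 10, 255 sold [LIFO — newest first]: 212 @ $18 + 43 @ $19 = $4,633
Sep 13, 301 sold [LIFO — newest first]: 301 @ $19 = $5,719
Total COGS = $2,256 + $4,633 + $5,719 = $12,608
Ending inventory: 190 @ $24 + 326 @ $23 + 303 @ $21 + 19 @ $19 = $18,782
Check: goods available $31,390 = COGS $12,608 + ending $18,782

COGS = $12,608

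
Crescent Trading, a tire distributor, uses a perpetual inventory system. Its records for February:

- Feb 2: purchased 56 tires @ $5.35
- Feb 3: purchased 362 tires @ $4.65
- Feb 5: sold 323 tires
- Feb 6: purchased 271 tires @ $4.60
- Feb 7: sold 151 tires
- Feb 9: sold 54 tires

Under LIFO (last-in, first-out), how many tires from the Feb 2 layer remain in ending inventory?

56

Feb 5, 323 sold [LIFO — newest first]: 323 @ $4.65 = $1,501.95
Feb 7, 151 sold [LIFO — newest first]: 151 @ $4.60 = $694.60
Feb 9, 54 sold [LIFO — newest first]: 54 @ $4.60 = $248.40
Total COGS = $1,501.95 + $694.60 + $248.40 = $2,444.95
Ending inventory: 56 @ $5.35 + 39 @ $4.65 + 66 @ $4.60 = $784.55
Check: goods available $3,229.50 = COGS $2,444.95 + ending $784.55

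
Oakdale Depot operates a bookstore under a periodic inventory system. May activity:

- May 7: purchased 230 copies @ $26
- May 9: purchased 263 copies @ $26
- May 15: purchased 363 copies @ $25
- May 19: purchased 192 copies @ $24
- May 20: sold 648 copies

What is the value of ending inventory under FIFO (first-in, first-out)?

Ending inventory = $9,808

May 20, 648 sold [FIFO — oldest first]: 230 @ $26 + 263 @ $26 + 155 @ $25 = $16,693
Ending inventory: 208 @ $25 + 192 @ $24 = $9,808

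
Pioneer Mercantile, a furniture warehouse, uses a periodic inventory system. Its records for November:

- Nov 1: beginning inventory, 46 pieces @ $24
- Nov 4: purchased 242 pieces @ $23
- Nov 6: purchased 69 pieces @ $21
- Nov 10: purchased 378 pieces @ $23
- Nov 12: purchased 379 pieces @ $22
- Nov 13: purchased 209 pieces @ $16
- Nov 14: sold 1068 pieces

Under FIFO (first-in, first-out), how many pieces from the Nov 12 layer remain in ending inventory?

Nov 14, 1068 sold [FIFO — oldest first]: 46 @ $24 + 242 @ $23 + 69 @ $21 + 378 @ $23 + 333 @ $22 = $24,139
Ending inventory: 46 @ $22 + 209 @ $16 = $4,356

46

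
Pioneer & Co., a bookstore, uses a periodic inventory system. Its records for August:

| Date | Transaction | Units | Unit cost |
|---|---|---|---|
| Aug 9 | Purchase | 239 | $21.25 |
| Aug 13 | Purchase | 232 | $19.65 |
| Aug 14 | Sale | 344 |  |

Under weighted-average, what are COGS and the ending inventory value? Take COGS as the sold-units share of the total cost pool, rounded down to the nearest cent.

Aug 14, sell 344: 344/471 × $9,637.55 → $7,038.89
Ending inventory (cost pool remaining) = $2,598.66

COGS = $7,038.89; ending inventory = $2,598.66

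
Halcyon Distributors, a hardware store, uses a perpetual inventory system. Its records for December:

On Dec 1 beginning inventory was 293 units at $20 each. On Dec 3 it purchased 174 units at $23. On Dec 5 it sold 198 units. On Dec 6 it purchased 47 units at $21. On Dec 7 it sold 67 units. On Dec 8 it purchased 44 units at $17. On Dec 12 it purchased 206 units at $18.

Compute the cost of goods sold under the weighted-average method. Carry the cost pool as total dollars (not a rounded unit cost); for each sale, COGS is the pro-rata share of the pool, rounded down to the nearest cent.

COGS = $5,595.02

After Dec 1: 293 on hand, pool $5,860.00 (≈ $20.0000 each)
After Dec 3: 467 on hand, pool $9,862.00 (≈ $21.1178 each)
Dec 5, sell 198: 198/467 × $9,862.00 → $4,181.31
After Dec 6: 316 on hand, pool $6,667.69 (≈ $21.1003 each)
Dec 7, sell 67: 67/316 × $6,667.69 → $1,413.71
After Dec 8: 293 on hand, pool $6,001.98 (≈ $20.4846 each)
After Dec 12: 499 on hand, pool $9,709.98 (≈ $19.4589 each)
Total COGS = $4,181.31 + $1,413.71 = $5,595.02
Ending inventory (cost pool remaining) = $9,709.98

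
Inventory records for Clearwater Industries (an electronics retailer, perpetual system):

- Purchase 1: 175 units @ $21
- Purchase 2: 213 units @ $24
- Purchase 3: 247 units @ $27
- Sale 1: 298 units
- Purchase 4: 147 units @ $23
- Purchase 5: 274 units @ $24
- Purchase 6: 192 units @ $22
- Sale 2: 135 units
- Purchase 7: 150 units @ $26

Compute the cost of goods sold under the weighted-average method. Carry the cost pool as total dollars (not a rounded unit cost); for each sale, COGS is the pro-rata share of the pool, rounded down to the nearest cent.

COGS = $10,434.19

After Purchase 1: 175 on hand, pool $3,675.00 (≈ $21.0000 each)
After Purchase 2: 388 on hand, pool $8,787.00 (≈ $22.6469 each)
After Purchase 3: 635 on hand, pool $15,456.00 (≈ $24.3402 each)
Sale 1, sell 298: 298/635 × $15,456.00 → $7,253.36
After Purchase 4: 484 on hand, pool $11,583.64 (≈ $23.9331 each)
After Purchase 5: 758 on hand, pool $18,159.64 (≈ $23.9573 each)
After Purchase 6: 950 on hand, pool $22,383.64 (≈ $23.5617 each)
Sale 2, sell 135: 135/950 × $22,383.64 → $3,180.83
After Purchase 7: 965 on hand, pool $23,102.81 (≈ $23.9407 each)
Total COGS = $7,253.36 + $3,180.83 = $10,434.19
Ending inventory (cost pool remaining) = $23,102.81
Check: goods available $33,537.00 = COGS $10,434.19 + ending $23,102.81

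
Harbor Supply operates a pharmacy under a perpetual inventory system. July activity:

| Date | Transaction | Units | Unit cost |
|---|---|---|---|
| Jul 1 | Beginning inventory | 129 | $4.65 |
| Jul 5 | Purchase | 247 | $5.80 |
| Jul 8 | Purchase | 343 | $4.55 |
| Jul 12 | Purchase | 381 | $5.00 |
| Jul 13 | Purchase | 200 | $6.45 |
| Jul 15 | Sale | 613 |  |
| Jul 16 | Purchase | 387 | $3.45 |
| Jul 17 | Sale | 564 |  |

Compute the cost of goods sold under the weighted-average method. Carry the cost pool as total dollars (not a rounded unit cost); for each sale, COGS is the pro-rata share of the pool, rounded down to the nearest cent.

After Jul 1: 129 on hand, pool $599.85 (≈ $4.6500 each)
After Jul 5: 376 on hand, pool $2,032.45 (≈ $5.4055 each)
After Jul 8: 719 on hand, pool $3,593.10 (≈ $4.9974 each)
After Jul 12: 1100 on hand, pool $5,498.10 (≈ $4.9983 each)
After Jul 13: 1300 on hand, pool $6,788.10 (≈ $5.2216 each)
Jul 15, sell 613: 613/1300 × $6,788.10 → $3,200.85
After Jul 16: 1074 on hand, pool $4,922.40 (≈ $4.5832 each)
Jul 17, sell 564: 564/1074 × $4,922.40 → $2,584.94
Total COGS = $3,200.85 + $2,584.94 = $5,785.79
Ending inventory (cost pool remaining) = $2,337.46
Check: goods available $8,123.25 = COGS $5,785.79 + ending $2,337.46

COGS = $5,785.79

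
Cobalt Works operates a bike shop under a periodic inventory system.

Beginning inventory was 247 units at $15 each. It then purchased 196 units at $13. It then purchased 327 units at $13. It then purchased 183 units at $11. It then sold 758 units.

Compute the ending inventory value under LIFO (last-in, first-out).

Sale 1 (758) [LIFO — newest first]: 183 @ $11 + 327 @ $13 + 196 @ $13 + 52 @ $15 = $9,592
Ending inventory: 195 @ $15 = $2,925
Check: goods available $12,517 = COGS $9,592 + ending $2,925

Ending inventory = $2,925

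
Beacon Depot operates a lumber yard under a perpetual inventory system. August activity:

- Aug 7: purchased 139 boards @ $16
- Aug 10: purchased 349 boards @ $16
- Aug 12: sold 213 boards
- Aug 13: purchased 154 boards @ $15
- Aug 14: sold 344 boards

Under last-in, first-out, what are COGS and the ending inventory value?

COGS = $8,758; ending inventory = $1,360

Aug 12, 213 sold [LIFO — newest first]: 213 @ $16 = $3,408
Aug 14, 344 sold [LIFO — newest first]: 154 @ $15 + 136 @ $16 + 54 @ $16 = $5,350
Total COGS = $3,408 + $5,350 = $8,758
Ending inventory: 85 @ $16 = $1,360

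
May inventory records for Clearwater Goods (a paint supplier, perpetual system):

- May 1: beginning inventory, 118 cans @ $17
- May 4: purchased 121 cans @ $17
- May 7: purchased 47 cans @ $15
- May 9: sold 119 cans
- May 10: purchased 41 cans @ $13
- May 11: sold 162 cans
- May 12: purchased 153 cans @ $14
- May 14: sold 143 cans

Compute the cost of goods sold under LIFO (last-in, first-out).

COGS = $6,521

May 9, 119 sold [LIFO — newest first]: 47 @ $15 + 72 @ $17 = $1,929
May 11, 162 sold [LIFO — newest first]: 41 @ $13 + 49 @ $17 + 72 @ $17 = $2,590
May 14, 143 sold [LIFO — newest first]: 143 @ $14 = $2,002
Total COGS = $1,929 + $2,590 + $2,002 = $6,521
Ending inventory: 46 @ $17 + 10 @ $14 = $922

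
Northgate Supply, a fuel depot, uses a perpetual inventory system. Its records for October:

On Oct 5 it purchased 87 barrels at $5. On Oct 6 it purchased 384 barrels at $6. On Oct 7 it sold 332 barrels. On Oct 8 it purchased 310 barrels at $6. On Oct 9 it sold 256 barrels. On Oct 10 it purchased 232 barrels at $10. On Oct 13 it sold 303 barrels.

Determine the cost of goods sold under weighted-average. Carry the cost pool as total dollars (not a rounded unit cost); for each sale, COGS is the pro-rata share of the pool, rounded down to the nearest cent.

COGS = $5,923.77

After Oct 5: 87 on hand, pool $435.00 (≈ $5.0000 each)
After Oct 6: 471 on hand, pool $2,739.00 (≈ $5.8153 each)
Oct 7, sell 332: 332/471 × $2,739.00 → $1,930.67
After Oct 8: 449 on hand, pool $2,668.33 (≈ $5.9428 each)
Oct 9, sell 256: 256/449 × $2,668.33 → $1,521.36
After Oct 10: 425 on hand, pool $3,466.97 (≈ $8.1576 each)
Oct 13, sell 303: 303/425 × $3,466.97 → $2,471.74
Total COGS = $1,930.67 + $1,521.36 + $2,471.74 = $5,923.77
Ending inventory (cost pool remaining) = $995.23
Check: goods available $6,919.00 = COGS $5,923.77 + ending $995.23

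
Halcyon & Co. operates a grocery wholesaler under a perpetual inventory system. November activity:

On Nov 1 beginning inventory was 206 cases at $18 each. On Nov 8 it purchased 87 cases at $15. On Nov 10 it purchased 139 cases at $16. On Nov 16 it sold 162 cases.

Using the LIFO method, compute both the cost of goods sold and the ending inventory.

Nov 16, 162 sold [LIFO — newest first]: 139 @ $16 + 23 @ $15 = $2,569
Ending inventory: 206 @ $18 + 64 @ $15 = $4,668
Check: goods available $7,237 = COGS $2,569 + ending $4,668

COGS = $2,569; ending inventory = $4,668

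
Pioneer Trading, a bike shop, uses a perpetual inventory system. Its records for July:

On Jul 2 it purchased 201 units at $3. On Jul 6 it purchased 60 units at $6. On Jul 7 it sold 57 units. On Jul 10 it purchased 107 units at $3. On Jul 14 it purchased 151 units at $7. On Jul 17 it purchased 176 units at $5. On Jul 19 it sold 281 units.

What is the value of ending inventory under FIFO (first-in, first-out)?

Jul 7, 57 sold [FIFO — oldest first]: 57 @ $3 = $171
Jul 19, 281 sold [FIFO — oldest first]: 144 @ $3 + 60 @ $6 + 77 @ $3 = $1,023
Total COGS = $171 + $1,023 = $1,194
Ending inventory: 30 @ $3 + 151 @ $7 + 176 @ $5 = $2,027

Ending inventory = $2,027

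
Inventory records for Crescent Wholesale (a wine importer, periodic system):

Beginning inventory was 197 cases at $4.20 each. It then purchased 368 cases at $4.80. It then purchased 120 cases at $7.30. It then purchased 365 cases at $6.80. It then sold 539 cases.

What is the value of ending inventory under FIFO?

Ending inventory = $3,482.80

Sale 1 (539) [FIFO — oldest first]: 197 @ $4.20 + 342 @ $4.80 = $2,469.00
Ending inventory: 26 @ $4.80 + 120 @ $7.30 + 365 @ $6.80 = $3,482.80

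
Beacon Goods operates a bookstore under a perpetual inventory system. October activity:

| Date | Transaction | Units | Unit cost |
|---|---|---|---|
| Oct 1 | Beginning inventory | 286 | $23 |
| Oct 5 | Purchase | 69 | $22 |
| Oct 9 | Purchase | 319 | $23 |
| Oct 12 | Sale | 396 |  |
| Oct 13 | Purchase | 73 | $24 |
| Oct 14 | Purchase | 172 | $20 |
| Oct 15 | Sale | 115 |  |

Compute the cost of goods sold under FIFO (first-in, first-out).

Oct 12, 396 sold [FIFO — oldest first]: 286 @ $23 + 69 @ $22 + 41 @ $23 = $9,039
Oct 15, 115 sold [FIFO — oldest first]: 115 @ $23 = $2,645
Total COGS = $9,039 + $2,645 = $11,684
Ending inventory: 163 @ $23 + 73 @ $24 + 172 @ $20 = $8,941
Check: goods available $20,625 = COGS $11,684 + ending $8,941

COGS = $11,684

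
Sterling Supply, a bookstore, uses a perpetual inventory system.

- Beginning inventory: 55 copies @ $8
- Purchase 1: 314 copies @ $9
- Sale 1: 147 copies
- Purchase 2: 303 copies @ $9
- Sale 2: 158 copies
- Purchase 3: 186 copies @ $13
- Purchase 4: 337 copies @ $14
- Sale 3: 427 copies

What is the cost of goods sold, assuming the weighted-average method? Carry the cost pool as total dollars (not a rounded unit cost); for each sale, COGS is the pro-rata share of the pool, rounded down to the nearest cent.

After Beginning: 55 on hand, pool $440.00 (≈ $8.0000 each)
After Purchase 1: 369 on hand, pool $3,266.00 (≈ $8.8509 each)
Sale 1, sell 147: 147/369 × $3,266.00 → $1,301.08
After Purchase 2: 525 on hand, pool $4,691.92 (≈ $8.9370 each)
Sale 2, sell 158: 158/525 × $4,691.92 → $1,412.04
After Purchase 3: 553 on hand, pool $5,697.88 (≈ $10.3036 each)
After Purchase 4: 890 on hand, pool $10,415.88 (≈ $11.7032 each)
Sale 3, sell 427: 427/890 × $10,415.88 → $4,997.28
Total COGS = $1,301.08 + $1,412.04 + $4,997.28 = $7,710.40
Ending inventory (cost pool remaining) = $5,418.60

COGS = $7,710.40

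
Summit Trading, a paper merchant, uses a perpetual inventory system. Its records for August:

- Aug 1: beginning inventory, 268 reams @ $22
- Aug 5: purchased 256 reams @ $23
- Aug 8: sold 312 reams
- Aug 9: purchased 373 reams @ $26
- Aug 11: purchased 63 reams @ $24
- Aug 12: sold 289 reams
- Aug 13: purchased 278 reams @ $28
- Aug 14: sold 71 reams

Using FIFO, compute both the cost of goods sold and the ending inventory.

COGS = $15,632; ending inventory = $15,146

Aug 8, 312 sold [FIFO — oldest first]: 268 @ $22 + 44 @ $23 = $6,908
Aug 12, 289 sold [FIFO — oldest first]: 212 @ $23 + 77 @ $26 = $6,878
Aug 14, 71 sold [FIFO — oldest first]: 71 @ $26 = $1,846
Total COGS = $6,908 + $6,878 + $1,846 = $15,632
Ending inventory: 225 @ $26 + 63 @ $24 + 278 @ $28 = $15,146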